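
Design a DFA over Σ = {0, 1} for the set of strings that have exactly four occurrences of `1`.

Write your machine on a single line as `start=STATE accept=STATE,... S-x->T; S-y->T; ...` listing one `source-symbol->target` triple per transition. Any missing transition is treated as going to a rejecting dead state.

start=A; accept=E; A-0->A; A-1->B; B-0->B; B-1->C; C-0->C; C-1->D; D-0->D; D-1->E; E-0->E; E-1->F; F-0->F; F-1->F

Count `1`s, saturating at 5: states A through E mean 0 through 4 `1`s seen; F means more than 4. Each `1` increments (capped at F); other symbols loop. Accept from {E}.
With 6 states:
       0  1 
>  A   A  B 
   B   B  C 
   C   C  D 
   D   D  E 
 * E   E  F 
   F   F  F 
(> = start, * = accepting)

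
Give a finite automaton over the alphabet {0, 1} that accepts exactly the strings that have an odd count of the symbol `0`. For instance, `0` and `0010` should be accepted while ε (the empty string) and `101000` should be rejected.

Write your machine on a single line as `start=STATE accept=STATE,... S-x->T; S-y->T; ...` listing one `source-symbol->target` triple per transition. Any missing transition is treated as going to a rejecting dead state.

start=s0; accept=s1; s0-0->s1; s0-1->s0; s1-0->s0; s1-1->s1

The only thing that matters is how many `0`s have appeared, reduced mod 2. Use one state per residue: s0 for 0, …, s1 for 1. Reading `0` moves to the next residue; anything else stays put. s1 is accepting.
2 states suffice.
        0   1  
>  s0   s1  s0 
 * s1   s0  s1 
(> = start, * = accepting)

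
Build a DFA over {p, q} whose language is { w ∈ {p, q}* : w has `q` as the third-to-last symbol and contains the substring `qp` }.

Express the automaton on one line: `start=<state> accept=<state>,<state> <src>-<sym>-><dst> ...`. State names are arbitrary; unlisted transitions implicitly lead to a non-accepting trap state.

Handle the two conditions separately and then intersect. The first has 15 states tracking the last 3 symbols read; the second has 3 states tracking whether and how much of `qp` has been seen. A product state is a pair (one from each), accepting exactly when both do. Minimizing collapses redundant product states.
11 states suffice.
          p    q  
>  s0     s0   s1 
   s1     s2   s3 
   s2     s4   s5 
   s3     s6   s3 
 * s4     s7   s8 
 * s5     s2   s9 
 * s6     s4   s5 
   s7     s7   s8 
   s8     s2   s9 
   s9     s6  s10 
 * s10    s6  s10 
(> = start, * = accepting)

start=s0 accept=s4,s5,s6,s10 s0-p->s0 s0-q->s1 s1-p->s2 s1-q->s3 s2-p->s4 s2-q->s5 s3-p->s6 s3-q->s3 s4-p->s7 s4-q->s8 s5-p->s2 s5-q->s9 s6-p->s4 s6-q->s5 s7-p->s7 s7-q->s8 s8-p->s2 s8-q->s9 s9-p->s6 s9-q->s10 s10-p->s6 s10-q->s10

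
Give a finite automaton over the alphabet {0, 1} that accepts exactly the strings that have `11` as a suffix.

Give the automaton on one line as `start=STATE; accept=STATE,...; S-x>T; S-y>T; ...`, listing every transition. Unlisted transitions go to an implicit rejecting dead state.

start=S0; accept=S2; S0-0>S0; S0-1>S1; S1-0>S0; S1-1>S2; S2-0>S0; S2-1>S2

Let each state record the length of the longest suffix of the input read so far that is also a prefix of `11`. S1 means the last symbol is `1`; S2 means the last 2 symbols are `11`. Accept only at S2, where the string currently ends in `11`.
3 states suffice.
        0   1  
>  S0   S0  S1 
   S1   S0  S2 
 * S2   S0  S2 
(> = start, * = accepting)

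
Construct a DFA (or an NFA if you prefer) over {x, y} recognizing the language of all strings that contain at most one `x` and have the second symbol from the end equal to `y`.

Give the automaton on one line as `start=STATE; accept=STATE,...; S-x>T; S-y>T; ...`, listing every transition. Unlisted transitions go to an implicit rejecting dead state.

Run two small machines in parallel and take their product. The first has 3 states tracking the count of `x`s, saturating at 2; the second has 7 states tracking the last 2 symbols read. A product state is a pair (one from each), accepting exactly when both do.
With 11 states:
          x    y  
>  q0     q1   q2 
   q1     q3   q4 
   q2     q5   q6 
   q3     q3   q7 
   q4     q8   q9 
 * q5     q3   q4 
 * q6     q5   q6 
   q7     q8  q10 
   q8     q3   q7 
 * q9     q8   q9 
   q10    q8  q10 
(> = start, * = accepting)

start=q0; accept=q5,q6,q9; q0-x>q1; q0-y>q2; q1-x>q3; q1-y>q4; q2-x>q5; q2-y>q6; q3-x>q3; q3-y>q7; q4-x>q8; q4-y>q9; q5-x>q3; q5-y>q4; q6-x>q5; q6-y>q6; q7-x>q8; q7-y>q10; q8-x>q3; q8-y>q7; q9-x>q8; q9-y>q9; q10-x>q8; q10-y>q10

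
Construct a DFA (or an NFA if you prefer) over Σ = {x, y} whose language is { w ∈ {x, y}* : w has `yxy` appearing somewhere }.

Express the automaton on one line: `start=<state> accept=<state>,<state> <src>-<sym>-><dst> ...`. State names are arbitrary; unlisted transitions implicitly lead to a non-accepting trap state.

Track how much of `yxy` has been matched so far: state s0 is no progress, s3 is the absorbing accept state reached once `yxy` has occurred. Intermediate states record partial matches; on a mismatch, fall back to the longest reusable overlap.
With 4 states:
        x   y  
>  s0   s0  s1 
   s1   s2  s1 
   s2   s0  s3 
 * s3   s3  s3 
(> = start, * = accepting)

start=s0 accept=s3 s0-x->s0 s0-y->s1 s1-x->s2 s1-y->s1 s2-x->s0 s2-y->s3 s3-x->s3 s3-y->s3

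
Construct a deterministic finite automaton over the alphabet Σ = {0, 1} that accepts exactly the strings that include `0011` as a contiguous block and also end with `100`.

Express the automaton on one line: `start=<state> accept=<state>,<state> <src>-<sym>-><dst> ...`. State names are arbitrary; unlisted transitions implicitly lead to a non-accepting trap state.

start=S0 accept=S6 S0-0->S1 S0-1->S0 S1-0->S2 S1-1->S0 S2-0->S2 S2-1->S3 S3-0->S1 S3-1->S4 S4-0->S5 S4-1->S4 S5-0->S6 S5-1->S4 S6-0->S7 S6-1->S4 S7-0->S7 S7-1->S4

Build one automaton per condition and run them in lockstep. The first has 5 states tracking whether and how much of `0011` has been seen; the second has 4 states tracking how much of the suffix `100` has currently been matched. A product state is a pair (one from each), accepting exactly when both do. Minimizing collapses redundant product states.
8 states suffice.
        0   1  
>  S0   S1  S0 
   S1   S2  S0 
   S2   S2  S3 
   S3   S1  S4 
   S4   S5  S4 
   S5   S6  S4 
 * S6   S7  S4 
   S7   S7  S4 
(> = start, * = accepting)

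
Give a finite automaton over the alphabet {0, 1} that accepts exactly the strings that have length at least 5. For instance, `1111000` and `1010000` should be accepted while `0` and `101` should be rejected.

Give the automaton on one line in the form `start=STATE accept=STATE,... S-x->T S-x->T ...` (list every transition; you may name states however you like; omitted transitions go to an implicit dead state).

start=q0 accept=q5,q6 q0-0->q1 q0-1->q1 q1-0->q2 q1-1->q2 q2-0->q3 q2-1->q3 q3-0->q4 q3-1->q4 q4-0->q5 q4-1->q5 q5-0->q6 q5-1->q6 q6-0->q6 q6-1->q6

Count input length up to 6: every symbol moves from q0 toward q6, which means 'more than 5' and absorbs. Accept from {q5, q6}.
A 7-state machine:
        0   1  
>  q0   q1  q1 
   q1   q2  q2 
   q2   q3  q3 
   q3   q4  q4 
   q4   q5  q5 
 * q5   q6  q6 
 * q6   q6  q6 
(> = start, * = accepting)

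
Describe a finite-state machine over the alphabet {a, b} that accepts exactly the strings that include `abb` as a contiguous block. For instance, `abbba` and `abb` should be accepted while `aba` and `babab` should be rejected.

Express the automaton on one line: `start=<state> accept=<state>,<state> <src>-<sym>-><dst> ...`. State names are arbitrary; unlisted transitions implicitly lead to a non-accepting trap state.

start=S0 accept=S3 S0-a->S1 S0-b->S0 S1-a->S1 S1-b->S2 S2-a->S1 S2-b->S3 S3-a->S3 S3-b->S3

States S0..S2 record the length of the longest prefix of `abb` that matches the current input suffix. Reaching S3 means `abb` has been seen, and we stay there forever. Accept from S3.
With 4 states:
        a   b  
>  S0   S1  S0 
   S1   S1  S2 
   S2   S1  S3 
 * S3   S3  S3 
(> = start, * = accepting)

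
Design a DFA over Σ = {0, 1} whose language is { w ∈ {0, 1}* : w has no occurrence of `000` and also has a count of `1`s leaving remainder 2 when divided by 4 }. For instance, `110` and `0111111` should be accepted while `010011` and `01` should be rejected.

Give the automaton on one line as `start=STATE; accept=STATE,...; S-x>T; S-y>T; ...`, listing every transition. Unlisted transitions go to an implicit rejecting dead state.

start=S0; accept=S5,S8,S10; S0-0>S1; S0-1>S2; S1-0>S3; S1-1>S2; S2-0>S4; S2-1>S5; S3-0>S6; S3-1>S2; S4-0>S7; S4-1>S5; S5-0>S8; S5-1>S9; S6-0>S6; S6-1>S6; S7-0>S6; S7-1>S5; S8-0>S10; S8-1>S9; S9-0>S11; S9-1>S0; S10-0>S6; S10-1>S9; S11-0>S12; S11-1>S0; S12-0>S6; S12-1>S0

Run two small machines in parallel and take their product. The first has 4 states tracking partial matches of the forbidden pattern `000`; the second has 4 states tracking the count of `1`s modulo 4. A product state is a pair (one from each), accepting exactly when both do. After merging equivalent states the machine shrinks.
A 13-state machine:
          0    1  
>  S0     S1   S2 
   S1     S3   S2 
   S2     S4   S5 
   S3     S6   S2 
   S4     S7   S5 
 * S5     S8   S9 
   S6     S6   S6 
   S7     S6   S5 
 * S8    S10   S9 
   S9    S11   S0 
 * S10    S6   S9 
   S11   S12   S0 
   S12    S6   S0 
(> = start, * = accepting)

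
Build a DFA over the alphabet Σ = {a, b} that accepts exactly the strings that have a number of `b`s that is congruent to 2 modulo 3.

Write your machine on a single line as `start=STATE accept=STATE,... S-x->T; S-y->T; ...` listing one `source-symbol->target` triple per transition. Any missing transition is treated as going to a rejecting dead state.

start=q0; accept=q2; q0-a->q0; q0-b->q1; q1-a->q1; q1-b->q2; q2-a->q2; q2-b->q0

The only thing that matters is how many `b`s have appeared, reduced mod 3. Use one state per residue: q0 for 0, …, q2 for 2. Reading `b` moves to the next residue; anything else stays put. q2 is accepting.
        a   b  
>  q0   q0  q1 
   q1   q1  q2 
 * q2   q2  q0 
(> = start, * = accepting)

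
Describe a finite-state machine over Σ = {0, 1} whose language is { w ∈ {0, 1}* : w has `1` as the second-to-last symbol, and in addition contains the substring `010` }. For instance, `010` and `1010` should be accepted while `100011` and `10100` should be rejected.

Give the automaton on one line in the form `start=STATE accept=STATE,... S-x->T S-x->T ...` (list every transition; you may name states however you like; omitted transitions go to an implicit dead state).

start=A accept=D,G A-0->B A-1->A B-0->B B-1->C C-0->D C-1->A D-0->E D-1->F E-0->E E-1->F F-0->D F-1->G G-0->D G-1->G

Run two small machines in parallel and take their product. One (7 states) tracks the last 2 symbols read; the other (4 states) tracks whether and how much of `010` has been seen. Each combined state is a pair, one component from each; accept when both components accept. After merging equivalent states the machine shrinks.
A 7-state machine:
       0  1 
>  A   B  A 
   B   B  C 
   C   D  A 
 * D   E  F 
   E   E  F 
   F   D  G 
 * G   D  G 
(> = start, * = accepting)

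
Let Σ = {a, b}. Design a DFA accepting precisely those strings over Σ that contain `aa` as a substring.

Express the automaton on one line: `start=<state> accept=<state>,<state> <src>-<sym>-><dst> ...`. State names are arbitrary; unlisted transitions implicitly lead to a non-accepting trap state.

States S0..S1 record the length of the longest prefix of `aa` that matches the current input suffix. Reaching S2 means `aa` has been seen, and we stay there forever. Accept from S2.
        a   b  
>  S0   S1  S0 
   S1   S2  S0 
 * S2   S2  S2 
(> = start, * = accepting)

start=S0 accept=S2 S0-a->S1 S0-b->S0 S1-a->S2 S1-b->S0 S2-a->S2 S2-b->S2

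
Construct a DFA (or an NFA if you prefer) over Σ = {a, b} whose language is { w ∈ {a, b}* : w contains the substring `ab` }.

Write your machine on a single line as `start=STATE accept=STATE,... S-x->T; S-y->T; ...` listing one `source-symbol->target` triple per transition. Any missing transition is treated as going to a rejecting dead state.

start=s0; accept=s2; s0-a->s1; s0-b->s0; s1-a->s1; s1-b->s2; s2-a->s2; s2-b->s2

States s0..s1 record the length of the longest prefix of `ab` that matches the current input suffix. Reaching s2 means `ab` has been seen, and we stay there forever. Accept from s2.
        a   b  
>  s0   s1  s0 
   s1   s1  s2 
 * s2   s2  s2 
(> = start, * = accepting)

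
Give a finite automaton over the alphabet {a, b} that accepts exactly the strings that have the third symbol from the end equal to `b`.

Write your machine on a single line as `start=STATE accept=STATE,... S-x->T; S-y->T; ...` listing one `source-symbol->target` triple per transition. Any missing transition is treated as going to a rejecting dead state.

A DFA must remember the last 3 symbols (since which symbol is third-to-last isn't known until the input ends). Use one state per possible window of the last ≤3 symbols; accept from those whose window starts with `b`.
A 15-state machine:
          a    b  
>  q0     q1   q2 
   q1     q3   q4 
   q2     q5   q6 
   q3     q7   q8 
   q4     q9  q10 
   q5    q11  q12 
   q6    q13  q14 
   q7     q7   q8 
   q8     q9  q10 
   q9    q11  q12 
   q10   q13  q14 
 * q11    q7   q8 
 * q12    q9  q10 
 * q13   q11  q12 
 * q14   q13  q14 
(> = start, * = accepting)

start=q0; accept=q11,q12,q13,q14; q0-a->q1; q0-b->q2; q1-a->q3; q1-b->q4; q2-a->q5; q2-b->q6; q3-a->q7; q3-b->q8; q4-a->q9; q4-b->q10; q5-a->q11; q5-b->q12; q6-a->q13; q6-b->q14; q7-a->q7; q7-b->q8; q8-a->q9; q8-b->q10; q9-a->q11; q9-b->q12; q10-a->q13; q10-b->q14; q11-a->q7; q11-b->q8; q12-a->q9; q12-b->q10; q13-a->q11; q13-b->q12; q14-a->q13; q14-b->q14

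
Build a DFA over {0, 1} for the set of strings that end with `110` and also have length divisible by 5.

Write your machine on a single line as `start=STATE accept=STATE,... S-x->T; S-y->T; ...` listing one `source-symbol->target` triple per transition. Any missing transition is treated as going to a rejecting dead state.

start=s0; accept=s16; s0-0->s1; s0-1->s2; s1-0->s3; s1-1->s4; s2-0->s3; s2-1->s5; s3-0->s6; s3-1->s7; s4-0->s6; s4-1->s8; s5-0->s9; s5-1->s8; s6-0->s10; s6-1->s11; s7-0->s10; s7-1->s12; s8-0->s13; s8-1->s12; s9-0->s10; s9-1->s11; s10-0->s0; s10-1->s14; s11-0->s0; s11-1->s15; s12-0->s16; s12-1->s15; s13-0->s0; s13-1->s14; s14-0->s1; s14-1->s17; s15-0->s18; s15-1->s17; s16-0->s1; s16-1->s2; s17-0->s19; s17-1->s5; s18-0->s3; s18-1->s4; s19-0->s6; s19-1->s7

Build one automaton per condition and run them in lockstep. One (4 states) tracks how much of the suffix `110` has currently been matched; the other (5 states) tracks the input length modulo 5. Each combined state is a pair, one component from each; accept when both components accept.
With 20 states:
          0    1  
>  s0     s1   s2 
   s1     s3   s4 
   s2     s3   s5 
   s3     s6   s7 
   s4     s6   s8 
   s5     s9   s8 
   s6    s10  s11 
   s7    s10  s12 
   s8    s13  s12 
   s9    s10  s11 
   s10    s0  s14 
   s11    s0  s15 
   s12   s16  s15 
   s13    s0  s14 
   s14    s1  s17 
   s15   s18  s17 
 * s16    s1   s2 
   s17   s19   s5 
   s18    s3   s4 
   s19    s6   s7 
(> = start, * = accepting)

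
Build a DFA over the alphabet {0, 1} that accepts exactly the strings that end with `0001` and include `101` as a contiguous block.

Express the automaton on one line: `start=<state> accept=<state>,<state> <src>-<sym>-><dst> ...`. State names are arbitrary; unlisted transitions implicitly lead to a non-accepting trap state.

start=q0 accept=q7 q0-0->q0 q0-1->q1 q1-0->q2 q1-1->q1 q2-0->q0 q2-1->q3 q3-0->q4 q3-1->q3 q4-0->q5 q4-1->q3 q5-0->q6 q5-1->q3 q6-0->q6 q6-1->q7 q7-0->q4 q7-1->q3

Build one automaton per condition and run them in lockstep. The first has 5 states tracking how much of the suffix `0001` has currently been matched; the second has 4 states tracking whether and how much of `101` has been seen. A product state is a pair (one from each), accepting exactly when both do. After merging equivalent states the machine shrinks.
With 8 states:
        0   1  
>  q0   q0  q1 
   q1   q2  q1 
   q2   q0  q3 
   q3   q4  q3 
   q4   q5  q3 
   q5   q6  q3 
   q6   q6  q7 
 * q7   q4  q3 
(> = start, * = accepting)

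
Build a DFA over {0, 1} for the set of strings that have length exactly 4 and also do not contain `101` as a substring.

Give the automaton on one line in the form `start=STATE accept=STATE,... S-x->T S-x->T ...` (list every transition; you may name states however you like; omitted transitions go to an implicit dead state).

start=A accept=K,L,M A-0->B A-1->C B-0->D B-1->E C-0->F C-1->E D-0->G D-1->H E-0->I E-1->H F-0->G F-1->J G-0->K G-1->L H-0->M H-1->L I-0->K I-1->N J-0->N J-1->N K-0->O K-1->P L-0->Q L-1->P M-0->O M-1->R N-0->R N-1->R O-0->O O-1->P P-0->Q P-1->P Q-0->O Q-1->R R-0->R R-1->R

Build one automaton per condition and run them in lockstep. One (6 states) tracks the input length, saturating at 5; the other (4 states) tracks partial matches of the forbidden pattern `101`. Each combined state is a pair, one component from each; accept when both components accept.
18 states suffice.
       0  1 
>  A   B  C 
   B   D  E 
   C   F  E 
   D   G  H 
   E   I  H 
   F   G  J 
   G   K  L 
   H   M  L 
   I   K  N 
   J   N  N 
 * K   O  P 
 * L   Q  P 
 * M   O  R 
   N   R  R 
   O   O  P 
   P   Q  P 
   Q   O  R 
   R   R  R 
(> = start, * = accepting)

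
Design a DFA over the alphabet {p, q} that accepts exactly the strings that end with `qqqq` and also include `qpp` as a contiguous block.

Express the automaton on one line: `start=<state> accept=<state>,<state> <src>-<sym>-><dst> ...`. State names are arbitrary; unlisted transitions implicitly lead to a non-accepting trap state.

Handle the two conditions separately and then intersect. One (5 states) tracks how much of the suffix `qqqq` has currently been matched; the other (4 states) tracks whether and how much of `qpp` has been seen. Each combined state is a pair, one component from each; accept when both components accept. Minimizing collapses redundant product states.
        p   q  
>  s0   s0  s1 
   s1   s2  s1 
   s2   s3  s1 
   s3   s3  s4 
   s4   s3  s5 
   s5   s3  s6 
   s6   s3  s7 
 * s7   s3  s7 
(> = start, * = accepting)

start=s0 accept=s7 s0-p->s0 s0-q->s1 s1-p->s2 s1-q->s1 s2-p->s3 s2-q->s1 s3-p->s3 s3-q->s4 s4-p->s3 s4-q->s5 s5-p->s3 s5-q->s6 s6-p->s3 s6-q->s7 s7-p->s3 s7-q->s7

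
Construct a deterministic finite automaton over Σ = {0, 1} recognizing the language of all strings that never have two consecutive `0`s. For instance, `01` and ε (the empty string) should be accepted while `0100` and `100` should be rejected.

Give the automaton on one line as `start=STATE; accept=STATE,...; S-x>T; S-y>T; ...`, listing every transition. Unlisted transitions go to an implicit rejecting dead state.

start=s0; accept=s0,s1; s0-0>s1; s0-1>s0; s1-0>s2; s1-1>s0; s2-0>s2; s2-1>s2

Track partial matches of the forbidden pattern `00`. State s2 is a dead state reached once `00` has occurred; every other state accepts. s0 means no part of `00` is currently matched.
With 3 states:
        0   1  
>* s0   s1  s0 
 * s1   s2  s0 
   s2   s2  s2 
(> = start, * = accepting)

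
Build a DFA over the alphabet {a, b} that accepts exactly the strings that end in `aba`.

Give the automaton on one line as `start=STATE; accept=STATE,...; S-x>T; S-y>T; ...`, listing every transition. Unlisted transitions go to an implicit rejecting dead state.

Let each state record the length of the longest suffix of the input read so far that is also a prefix of `aba`. q1 means the last symbol is `a`; q2 means the last 2 symbols are `ab`; q3 means the last 3 symbols are `aba`. Accept only at q3, where the string currently ends in `aba`.
        a   b  
>  q0   q1  q0 
   q1   q1  q2 
   q2   q3  q0 
 * q3   q1  q2 
(> = start, * = accepting)

start=q0; accept=q3; q0-a>q1; q0-b>q0; q1-a>q1; q1-b>q2; q2-a>q3; q2-b>q0; q3-a>q1; q3-b>q2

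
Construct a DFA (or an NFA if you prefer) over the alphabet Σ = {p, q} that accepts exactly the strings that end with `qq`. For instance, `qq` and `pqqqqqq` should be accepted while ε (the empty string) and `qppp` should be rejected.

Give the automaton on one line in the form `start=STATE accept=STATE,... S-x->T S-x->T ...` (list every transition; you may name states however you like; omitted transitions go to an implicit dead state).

start=S0 accept=S2 S0-p->S0 S0-q->S1 S1-p->S0 S1-q->S2 S2-p->S0 S2-q->S2

Let each state record the length of the longest suffix of the input read so far that is also a prefix of `qq`. S1 means the last symbol is `q`; S2 means the last 2 symbols are `qq`. Accept only at S2, where the string currently ends in `qq`.
With 3 states:
        p   q  
>  S0   S0  S1 
   S1   S0  S2 
 * S2   S0  S2 
(> = start, * = accepting)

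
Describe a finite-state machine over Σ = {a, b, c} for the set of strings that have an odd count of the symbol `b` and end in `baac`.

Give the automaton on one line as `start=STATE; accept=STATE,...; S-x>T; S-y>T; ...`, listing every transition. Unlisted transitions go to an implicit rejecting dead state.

Build one automaton per condition and run them in lockstep. The first has 2 states tracking the count of `b`s modulo 2; the second has 5 states tracking how much of the suffix `baac` has currently been matched. A product state is a pair (one from each), accepting exactly when both do.
A 10-state machine:
        a   b   c  
>  q0   q0  q1  q0 
   q1   q2  q3  q4 
   q2   q5  q3  q4 
   q3   q6  q1  q0 
   q4   q4  q3  q4 
   q5   q4  q3  q7 
   q6   q8  q1  q0 
 * q7   q4  q3  q4 
   q8   q0  q1  q9 
   q9   q0  q1  q0 
(> = start, * = accepting)

start=q0; accept=q7; q0-a>q0; q0-b>q1; q0-c>q0; q1-a>q2; q1-b>q3; q1-c>q4; q2-a>q5; q2-b>q3; q2-c>q4; q3-a>q6; q3-b>q1; q3-c>q0; q4-a>q4; q4-b>q3; q4-c>q4; q5-a>q4; q5-b>q3; q5-c>q7; q6-a>q8; q6-b>q1; q6-c>q0; q7-a>q4; q7-b>q3; q7-c>q4; q8-a>q0; q8-b>q1; q8-c>q9; q9-a>q0; q9-b>q1; q9-c>q0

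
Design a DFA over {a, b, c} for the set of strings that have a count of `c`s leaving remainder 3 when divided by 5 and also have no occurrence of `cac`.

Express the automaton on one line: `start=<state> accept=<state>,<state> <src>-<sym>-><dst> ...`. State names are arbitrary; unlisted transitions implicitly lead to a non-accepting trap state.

start=S0 accept=S8,S9,S10 S0-a->S0 S0-b->S0 S0-c->S1 S1-a->S2 S1-b->S3 S1-c->S4 S2-a->S3 S2-b->S3 S2-c->S5 S3-a->S3 S3-b->S3 S3-c->S4 S4-a->S6 S4-b->S7 S4-c->S8 S5-a->S5 S5-b->S5 S5-c->S5 S6-a->S7 S6-b->S7 S6-c->S5 S7-a->S7 S7-b->S7 S7-c->S8 S8-a->S9 S8-b->S10 S8-c->S11 S9-a->S10 S9-b->S10 S9-c->S5 S10-a->S10 S10-b->S10 S10-c->S11 S11-a->S12 S11-b->S13 S11-c->S14 S12-a->S13 S12-b->S13 S12-c->S5 S13-a->S13 S13-b->S13 S13-c->S14 S14-a->S15 S14-b->S0 S14-c->S1 S15-a->S0 S15-b->S0 S15-c->S5

Handle the two conditions separately and then intersect. One (5 states) tracks the count of `c`s modulo 5; the other (4 states) tracks partial matches of the forbidden pattern `cac`. Each combined state is a pair, one component from each; accept when both components accept. Minimizing collapses redundant product states.
16 states suffice.
          a    b    c  
>  S0     S0   S0   S1 
   S1     S2   S3   S4 
   S2     S3   S3   S5 
   S3     S3   S3   S4 
   S4     S6   S7   S8 
   S5     S5   S5   S5 
   S6     S7   S7   S5 
   S7     S7   S7   S8 
 * S8     S9  S10  S11 
 * S9    S10  S10   S5 
 * S10   S10  S10  S11 
   S11   S12  S13  S14 
   S12   S13  S13   S5 
   S13   S13  S13  S14 
   S14   S15   S0   S1 
   S15    S0   S0   S5 
(> = start, * = accepting)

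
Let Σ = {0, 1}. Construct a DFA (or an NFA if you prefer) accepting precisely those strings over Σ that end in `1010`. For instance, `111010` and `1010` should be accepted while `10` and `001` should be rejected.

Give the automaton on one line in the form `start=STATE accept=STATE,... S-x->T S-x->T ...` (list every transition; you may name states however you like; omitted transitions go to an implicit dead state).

Let each state record the length of the longest suffix of the input read so far that is also a prefix of `1010`. B means the last symbol is `1`; C means the last 2 symbols are `10`; D means the last 3 symbols are `101`; E means the last 4 symbols are `1010`. Accept only at E, where the string currently ends in `1010`.
       0  1 
>  A   A  B 
   B   C  B 
   C   A  D 
   D   E  B 
 * E   A  D 
(> = start, * = accepting)

start=A accept=E A-0->A A-1->B B-0->C B-1->B C-0->A C-1->D D-0->E D-1->B E-0->A E-1->D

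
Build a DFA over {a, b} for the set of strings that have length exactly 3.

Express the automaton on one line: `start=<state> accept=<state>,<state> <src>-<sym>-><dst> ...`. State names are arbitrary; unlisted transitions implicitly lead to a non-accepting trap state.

start=s0 accept=s3 s0-a->s1 s0-b->s1 s1-a->s2 s1-b->s2 s2-a->s3 s2-b->s3 s3-a->s4 s3-b->s4 s4-a->s4 s4-b->s4

We only need to distinguish lengths 0, 1, …, 3, and '>3'. Chain s0 → s1 → s2 → s3 → s4 on every symbol, with s4 looping. Accepting states: {s3}.
A 5-state machine:
        a   b  
>  s0   s1  s1 
   s1   s2  s2 
   s2   s3  s3 
 * s3   s4  s4 
   s4   s4  s4 
(> = start, * = accepting)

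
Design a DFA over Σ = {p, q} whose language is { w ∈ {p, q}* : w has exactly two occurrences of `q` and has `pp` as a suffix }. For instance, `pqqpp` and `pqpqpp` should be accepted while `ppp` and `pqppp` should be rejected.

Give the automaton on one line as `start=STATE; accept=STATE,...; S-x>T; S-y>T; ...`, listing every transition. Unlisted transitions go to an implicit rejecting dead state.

Build one automaton per condition and run them in lockstep. One (4 states) tracks the count of `q`s, saturating at 3; the other (3 states) tracks how much of the suffix `pp` has currently been matched. Each combined state is a pair, one component from each; accept when both components accept.
12 states suffice.
          p    q  
>  s0     s1   s2 
   s1     s3   s2 
   s2     s4   s5 
   s3     s3   s2 
   s4     s6   s5 
   s5     s7   s8 
   s6     s6   s5 
   s7     s9   s8 
   s8    s10   s8 
 * s9     s9   s8 
   s10   s11   s8 
   s11   s11   s8 
(> = start, * = accepting)

start=s0; accept=s9; s0-p>s1; s0-q>s2; s1-p>s3; s1-q>s2; s2-p>s4; s2-q>s5; s3-p>s3; s3-q>s2; s4-p>s6; s4-q>s5; s5-p>s7; s5-q>s8; s6-p>s6; s6-q>s5; s7-p>s9; s7-q>s8; s8-p>s10; s8-q>s8; s9-p>s9; s9-q>s8; s10-p>s11; s10-q>s8; s11-p>s11; s11-q>s8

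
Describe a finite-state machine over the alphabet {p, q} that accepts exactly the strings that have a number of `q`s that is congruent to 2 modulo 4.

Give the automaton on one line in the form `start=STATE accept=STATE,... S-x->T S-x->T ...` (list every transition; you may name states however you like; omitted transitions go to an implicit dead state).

Keep the running count of `q`s modulo 4: each `q` advances along the cycle A → B → C → D → A while other symbols loop. Accept at C.
With 4 states:
       p  q 
>  A   A  B 
   B   B  C 
 * C   C  D 
   D   D  A 
(> = start, * = accepting)

start=A accept=C A-p->A A-q->B B-p->B B-q->C C-p->C C-q->D D-p->D D-q->A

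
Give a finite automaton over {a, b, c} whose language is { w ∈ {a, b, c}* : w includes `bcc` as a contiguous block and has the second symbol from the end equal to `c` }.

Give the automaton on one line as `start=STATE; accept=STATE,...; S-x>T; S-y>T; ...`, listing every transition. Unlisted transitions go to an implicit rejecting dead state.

Handle the two conditions separately and then intersect. One (4 states) tracks whether and how much of `bcc` has been seen; the other (13 states) tracks the last 2 symbols read. Each combined state is a pair, one component from each; accept when both components accept. Minimizing collapses redundant product states.
        a   b   c  
>  S0   S0  S1  S0 
   S1   S0  S1  S2 
   S2   S0  S1  S3 
 * S3   S4  S4  S3 
 * S4   S5  S5  S6 
   S5   S5  S5  S6 
   S6   S4  S4  S3 
(> = start, * = accepting)

start=S0; accept=S3,S4; S0-a>S0; S0-b>S1; S0-c>S0; S1-a>S0; S1-b>S1; S1-c>S2; S2-a>S0; S2-b>S1; S2-c>S3; S3-a>S4; S3-b>S4; S3-c>S3; S4-a>S5; S4-b>S5; S4-c>S6; S5-a>S5; S5-b>S5; S5-c>S6; S6-a>S4; S6-b>S4; S6-c>S3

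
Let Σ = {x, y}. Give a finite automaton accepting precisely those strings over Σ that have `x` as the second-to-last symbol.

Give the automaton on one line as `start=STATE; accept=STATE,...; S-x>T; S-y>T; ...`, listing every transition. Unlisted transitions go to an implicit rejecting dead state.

A DFA must remember the last 2 symbols (since which symbol is second-to-last isn't known until the input ends). Use one state per possible window of the last ≤2 symbols; accept from those whose window starts with `x`.
        x   y  
>  s0   s1  s2 
   s1   s3  s4 
   s2   s5  s6 
 * s3   s3  s4 
 * s4   s5  s6 
   s5   s3  s4 
   s6   s5  s6 
(> = start, * = accepting)

start=s0; accept=s3,s4; s0-x>s1; s0-y>s2; s1-x>s3; s1-y>s4; s2-x>s5; s2-y>s6; s3-x>s3; s3-y>s4; s4-x>s5; s4-y>s6; s5-x>s3; s5-y>s4; s6-x>s5; s6-y>s6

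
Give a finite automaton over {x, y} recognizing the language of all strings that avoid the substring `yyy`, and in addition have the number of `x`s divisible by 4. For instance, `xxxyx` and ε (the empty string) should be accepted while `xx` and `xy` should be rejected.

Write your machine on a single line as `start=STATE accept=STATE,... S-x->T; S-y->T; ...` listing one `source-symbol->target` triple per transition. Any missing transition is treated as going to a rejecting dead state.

start=A; accept=A,C,F; A-x->B; A-y->C; B-x->D; B-y->E; C-x->B; C-y->F; D-x->G; D-y->H; E-x->D; E-y->I; F-x->B; F-y->J; G-x->A; G-y->K; H-x->G; H-y->L; I-x->D; I-y->J; J-x->J; J-y->J; K-x->A; K-y->M; L-x->G; L-y->J; M-x->A; M-y->J

Handle the two conditions separately and then intersect. The first has 4 states tracking partial matches of the forbidden pattern `yyy`; the second has 4 states tracking the count of `x`s modulo 4. A product state is a pair (one from each), accepting exactly when both do. Minimizing collapses redundant product states.
13 states suffice.
       x  y 
>* A   B  C 
   B   D  E 
 * C   B  F 
   D   G  H 
   E   D  I 
 * F   B  J 
   G   A  K 
   H   G  L 
   I   D  J 
   J   J  J 
   K   A  M 
   L   G  J 
   M   A  J 
(> = start, * = accepting)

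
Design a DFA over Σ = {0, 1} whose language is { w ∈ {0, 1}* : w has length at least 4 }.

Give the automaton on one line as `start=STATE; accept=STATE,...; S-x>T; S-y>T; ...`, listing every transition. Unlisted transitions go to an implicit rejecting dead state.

Count input length up to 5: every symbol moves from q0 toward q5, which means 'more than 4' and absorbs. Accept from {q4, q5}.
A 6-state machine:
        0   1  
>  q0   q1  q1 
   q1   q2  q2 
   q2   q3  q3 
   q3   q4  q4 
 * q4   q5  q5 
 * q5   q5  q5 
(> = start, * = accepting)

start=q0; accept=q4,q5; q0-0>q1; q0-1>q1; q1-0>q2; q1-1>q2; q2-0>q3; q2-1>q3; q3-0>q4; q3-1>q4; q4-0>q5; q4-1>q5; q5-0>q5; q5-1>q5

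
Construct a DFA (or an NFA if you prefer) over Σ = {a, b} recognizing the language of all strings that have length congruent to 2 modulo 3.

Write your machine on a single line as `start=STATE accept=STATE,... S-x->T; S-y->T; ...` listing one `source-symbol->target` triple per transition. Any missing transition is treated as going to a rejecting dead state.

Count input length modulo 3: every symbol advances one step around the cycle q0 → q1 → q2 → q0. Accept at q2.
A 3-state machine:
        a   b  
>  q0   q1  q1 
   q1   q2  q2 
 * q2   q0  q0 
(> = start, * = accepting)

start=q0; accept=q2; q0-a->q1; q0-b->q1; q1-a->q2; q1-b->q2; q2-a->q0; q2-b->q0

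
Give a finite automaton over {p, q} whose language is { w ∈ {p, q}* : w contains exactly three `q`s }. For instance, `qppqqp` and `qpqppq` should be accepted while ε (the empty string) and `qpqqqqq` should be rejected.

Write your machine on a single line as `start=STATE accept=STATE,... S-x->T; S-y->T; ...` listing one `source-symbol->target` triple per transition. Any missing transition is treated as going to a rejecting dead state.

start=s0; accept=s3; s0-p->s0; s0-q->s1; s1-p->s1; s1-q->s2; s2-p->s2; s2-q->s3; s3-p->s3; s3-q->s4; s4-p->s4; s4-q->s4

Only the number of `q`s matters, and only up to 4. Make a chain s0 → s1 → s2 → s3 → s4 advanced by each `q` (with s4 absorbing); every other symbol self-loops. The accepting set is {s3}.
5 states suffice.
        p   q  
>  s0   s0  s1 
   s1   s1  s2 
   s2   s2  s3 
 * s3   s3  s4 
   s4   s4  s4 
(> = start, * = accepting)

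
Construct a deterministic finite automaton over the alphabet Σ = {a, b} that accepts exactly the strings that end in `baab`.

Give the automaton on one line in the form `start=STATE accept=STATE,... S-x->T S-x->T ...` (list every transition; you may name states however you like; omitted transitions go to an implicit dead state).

Let each state record the length of the longest suffix of the input read so far that is also a prefix of `baab`. S1 means the last symbol is `b`; S2 means the last 2 symbols are `ba`; S3 means the last 3 symbols are `baa`; S4 means the last 4 symbols are `baab`. Accept only at S4, where the string currently ends in `baab`.
        a   b  
>  S0   S0  S1 
   S1   S2  S1 
   S2   S3  S1 
   S3   S0  S4 
 * S4   S2  S1 
(> = start, * = accepting)

start=S0 accept=S4 S0-a->S0 S0-b->S1 S1-a->S2 S1-b->S1 S2-a->S3 S2-b->S1 S3-a->S0 S3-b->S4 S4-a->S2 S4-b->S1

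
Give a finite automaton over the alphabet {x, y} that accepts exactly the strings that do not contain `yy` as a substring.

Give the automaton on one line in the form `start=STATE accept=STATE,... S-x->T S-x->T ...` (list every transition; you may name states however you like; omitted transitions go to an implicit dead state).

start=S0 accept=S0,S1 S0-x->S0 S0-y->S1 S1-x->S0 S1-y->S2 S2-x->S2 S2-y->S2

This is the complement of 'contains `yy`'. Use the same substring-matching states — S0 through S2 holding how much of `yy` has just been matched — but flip the accepting set: everything except the trap S2 accepts.
With 3 states:
        x   y  
>* S0   S0  S1 
 * S1   S0  S2 
   S2   S2  S2 
(> = start, * = accepting)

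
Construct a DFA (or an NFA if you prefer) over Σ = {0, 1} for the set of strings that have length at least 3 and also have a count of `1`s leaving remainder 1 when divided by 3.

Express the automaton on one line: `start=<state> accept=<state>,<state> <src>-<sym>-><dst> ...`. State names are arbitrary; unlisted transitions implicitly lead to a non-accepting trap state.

start=q0 accept=q6 q0-0->q1 q0-1->q2 q1-0->q3 q1-1->q4 q2-0->q4 q2-1->q5 q3-0->q3 q3-1->q6 q4-0->q6 q4-1->q5 q5-0->q5 q5-1->q3 q6-0->q6 q6-1->q5

Build one automaton per condition and run them in lockstep. The first has 5 states tracking the input length, saturating at 4; the second has 3 states tracking the count of `1`s modulo 3. A product state is a pair (one from each), accepting exactly when both do. Minimizing collapses redundant product states.
With 7 states:
        0   1  
>  q0   q1  q2 
   q1   q3  q4 
   q2   q4  q5 
   q3   q3  q6 
   q4   q6  q5 
   q5   q5  q3 
 * q6   q6  q5 
(> = start, * = accepting)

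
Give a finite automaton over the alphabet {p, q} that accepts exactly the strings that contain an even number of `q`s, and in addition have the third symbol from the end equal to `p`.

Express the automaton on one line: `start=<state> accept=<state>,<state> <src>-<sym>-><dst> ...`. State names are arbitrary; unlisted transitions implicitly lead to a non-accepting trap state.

Run two small machines in parallel and take their product. The first has 2 states tracking the count of `q`s modulo 2; the second has 15 states tracking the last 3 symbols read. A product state is a pair (one from each), accepting exactly when both do. After merging equivalent states the machine shrinks.
A 12-state machine:
          p    q  
>  S0     S1   S2 
   S1     S3   S4 
   S2     S5   S0 
   S3     S6   S4 
   S4     S5   S7 
   S5     S8   S9 
 * S6     S6   S4 
 * S7     S1   S2 
   S8     S8  S10 
   S9    S11   S2 
 * S10   S11   S2 
 * S11    S3   S4 
(> = start, * = accepting)

start=S0 accept=S6,S7,S10,S11 S0-p->S1 S0-q->S2 S1-p->S3 S1-q->S4 S2-p->S5 S2-q->S0 S3-p->S6 S3-q->S4 S4-p->S5 S4-q->S7 S5-p->S8 S5-q->S9 S6-p->S6 S6-q->S4 S7-p->S1 S7-q->S2 S8-p->S8 S8-q->S10 S9-p->S11 S9-q->S2 S10-p->S11 S10-q->S2 S11-p->S3 S11-q->S4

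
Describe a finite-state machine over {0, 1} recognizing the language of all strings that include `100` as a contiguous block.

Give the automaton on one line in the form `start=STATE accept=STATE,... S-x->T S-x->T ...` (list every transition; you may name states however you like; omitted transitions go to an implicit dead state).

Track how much of `100` has been matched so far: state S0 is no progress, S3 is the absorbing accept state reached once `100` has occurred. Intermediate states record partial matches; on a mismatch, fall back to the longest reusable overlap.
With 4 states:
        0   1  
>  S0   S0  S1 
   S1   S2  S1 
   S2   S3  S1 
 * S3   S3  S3 
(> = start, * = accepting)

start=S0 accept=S3 S0-0->S0 S0-1->S1 S1-0->S2 S1-1->S1 S2-0->S3 S2-1->S1 S3-0->S3 S3-1->S3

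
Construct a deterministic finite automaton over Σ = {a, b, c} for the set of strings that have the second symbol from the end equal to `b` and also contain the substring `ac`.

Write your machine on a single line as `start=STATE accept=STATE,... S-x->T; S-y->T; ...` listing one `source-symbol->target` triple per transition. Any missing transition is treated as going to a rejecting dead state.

start=s0; accept=s18,s19,s20; s0-a->s1; s0-b->s2; s0-c->s3; s1-a->s4; s1-b->s5; s1-c->s6; s2-a->s7; s2-b->s8; s2-c->s9; s3-a->s10; s3-b->s11; s3-c->s12; s4-a->s4; s4-b->s5; s4-c->s6; s5-a->s7; s5-b->s8; s5-c->s9; s6-a->s13; s6-b->s14; s6-c->s15; s7-a->s4; s7-b->s5; s7-c->s6; s8-a->s7; s8-b->s8; s8-c->s9; s9-a->s10; s9-b->s11; s9-c->s12; s10-a->s4; s10-b->s5; s10-c->s6; s11-a->s7; s11-b->s8; s11-c->s9; s12-a->s10; s12-b->s11; s12-c->s12; s13-a->s16; s13-b->s17; s13-c->s6; s14-a->s18; s14-b->s19; s14-c->s20; s15-a->s13; s15-b->s14; s15-c->s15; s16-a->s16; s16-b->s17; s16-c->s6; s17-a->s18; s17-b->s19; s17-c->s20; s18-a->s16; s18-b->s17; s18-c->s6; s19-a->s18; s19-b->s19; s19-c->s20; s20-a->s13; s20-b->s14; s20-c->s15

Run two small machines in parallel and take their product. The first has 13 states tracking the last 2 symbols read; the second has 3 states tracking whether and how much of `ac` has been seen. A product state is a pair (one from each), accepting exactly when both do.
          a    b    c  
>  s0     s1   s2   s3 
   s1     s4   s5   s6 
   s2     s7   s8   s9 
   s3    s10  s11  s12 
   s4     s4   s5   s6 
   s5     s7   s8   s9 
   s6    s13  s14  s15 
   s7     s4   s5   s6 
   s8     s7   s8   s9 
   s9    s10  s11  s12 
   s10    s4   s5   s6 
   s11    s7   s8   s9 
   s12   s10  s11  s12 
   s13   s16  s17   s6 
   s14   s18  s19  s20 
   s15   s13  s14  s15 
   s16   s16  s17   s6 
   s17   s18  s19  s20 
 * s18   s16  s17   s6 
 * s19   s18  s19  s20 
 * s20   s13  s14  s15 
(> = start, * = accepting)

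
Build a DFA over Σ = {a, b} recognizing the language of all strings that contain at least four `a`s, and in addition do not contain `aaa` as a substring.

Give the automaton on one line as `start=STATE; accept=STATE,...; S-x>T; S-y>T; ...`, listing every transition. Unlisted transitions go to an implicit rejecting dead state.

Build one automaton per condition and run them in lockstep. The first has 6 states tracking the count of `a`s, saturating at 5; the second has 4 states tracking partial matches of the forbidden pattern `aaa`. A product state is a pair (one from each), accepting exactly when both do. Minimizing collapses redundant product states.
          a    b  
>  q0     q1   q0 
   q1     q2   q3 
   q2     q4   q5 
   q3     q6   q3 
   q4     q4   q4 
   q5     q7   q5 
   q6     q8   q5 
   q7     q9  q10 
   q8     q4  q10 
 * q9     q4  q11 
   q10   q12  q10 
 * q11   q12  q11 
 * q12    q9  q11 
(> = start, * = accepting)

start=q0; accept=q9,q11,q12; q0-a>q1; q0-b>q0; q1-a>q2; q1-b>q3; q2-a>q4; q2-b>q5; q3-a>q6; q3-b>q3; q4-a>q4; q4-b>q4; q5-a>q7; q5-b>q5; q6-a>q8; q6-b>q5; q7-a>q9; q7-b>q10; q8-a>q4; q8-b>q10; q9-a>q4; q9-b>q11; q10-a>q12; q10-b>q10; q11-a>q12; q11-b>q11; q12-a>q9; q12-b>q11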